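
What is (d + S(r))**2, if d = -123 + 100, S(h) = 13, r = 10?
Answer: 100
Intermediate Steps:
d = -23
(d + S(r))**2 = (-23 + 13)**2 = (-10)**2 = 100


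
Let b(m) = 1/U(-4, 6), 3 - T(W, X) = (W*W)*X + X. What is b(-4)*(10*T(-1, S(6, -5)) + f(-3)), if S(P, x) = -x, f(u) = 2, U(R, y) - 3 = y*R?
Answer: 68/21 ≈ 3.2381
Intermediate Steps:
U(R, y) = 3 + R*y (U(R, y) = 3 + y*R = 3 + R*y)
T(W, X) = 3 - X - X*W² (T(W, X) = 3 - ((W*W)*X + X) = 3 - (W²*X + X) = 3 - (X*W² + X) = 3 - (X + X*W²) = 3 + (-X - X*W²) = 3 - X - X*W²)
b(m) = -1/21 (b(m) = 1/(3 - 4*6) = 1/(3 - 24) = 1/(-21) = -1/21)
b(-4)*(10*T(-1, S(6, -5)) + f(-3)) = -(10*(3 - (-1)*(-5) - 1*(-1*(-5))*(-1)²) + 2)/21 = -(10*(3 - 1*5 - 1*5*1) + 2)/21 = -(10*(3 - 5 - 5) + 2)/21 = -(10*(-7) + 2)/21 = -(-70 + 2)/21 = -1/21*(-68) = 68/21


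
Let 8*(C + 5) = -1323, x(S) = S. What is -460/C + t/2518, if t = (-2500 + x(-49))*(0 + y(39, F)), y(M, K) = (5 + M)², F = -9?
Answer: -3358476696/1716017 ≈ -1957.1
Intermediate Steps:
t = -4934864 (t = (-2500 - 49)*(0 + (5 + 39)²) = -2549*(0 + 44²) = -2549*(0 + 1936) = -2549*1936 = -4934864)
C = -1363/8 (C = -5 + (⅛)*(-1323) = -5 - 1323/8 = -1363/8 ≈ -170.38)
-460/C + t/2518 = -460/(-1363/8) - 4934864/2518 = -460*(-8/1363) - 4934864*1/2518 = 3680/1363 - 2467432/1259 = -3358476696/1716017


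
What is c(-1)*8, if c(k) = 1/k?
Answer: -8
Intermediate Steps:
c(k) = 1/k
c(-1)*8 = 8/(-1) = -1*8 = -8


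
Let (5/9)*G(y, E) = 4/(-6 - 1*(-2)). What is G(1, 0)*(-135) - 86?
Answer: 157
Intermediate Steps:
G(y, E) = -9/5 (G(y, E) = 9*(4/(-6 - 1*(-2)))/5 = 9*(4/(-6 + 2))/5 = 9*(4/(-4))/5 = 9*(4*(-¼))/5 = (9/5)*(-1) = -9/5)
G(1, 0)*(-135) - 86 = -9/5*(-135) - 86 = 243 - 86 = 157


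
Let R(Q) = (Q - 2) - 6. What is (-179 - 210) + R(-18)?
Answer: -415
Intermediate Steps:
R(Q) = -8 + Q (R(Q) = (-2 + Q) - 6 = -8 + Q)
(-179 - 210) + R(-18) = (-179 - 210) + (-8 - 18) = -389 - 26 = -415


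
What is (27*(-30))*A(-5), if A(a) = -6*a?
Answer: -24300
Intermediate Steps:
(27*(-30))*A(-5) = (27*(-30))*(-6*(-5)) = -810*30 = -24300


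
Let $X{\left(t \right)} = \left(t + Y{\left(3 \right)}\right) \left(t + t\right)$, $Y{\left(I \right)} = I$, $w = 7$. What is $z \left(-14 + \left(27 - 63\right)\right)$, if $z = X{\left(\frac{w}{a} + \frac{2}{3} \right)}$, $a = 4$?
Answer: $- \frac{47125}{36} \approx -1309.0$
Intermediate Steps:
$X{\left(t \right)} = 2 t \left(3 + t\right)$ ($X{\left(t \right)} = \left(t + 3\right) \left(t + t\right) = \left(3 + t\right) 2 t = 2 t \left(3 + t\right)$)
$z = \frac{1885}{72}$ ($z = 2 \left(\frac{7}{4} + \frac{2}{3}\right) \left(3 + \left(\frac{7}{4} + \frac{2}{3}\right)\right) = 2 \cdot \frac{29}{12} \left(3 + \frac{29}{12}\right) = 2 \cdot \frac{29}{12} \cdot \frac{65}{12} = \frac{1885}{72} \approx 26.181$)
$z \left(-14 + \left(27 - 63\right)\right) = \frac{1885 \left(-14 + \left(27 - 63\right)\right)}{72} = \frac{1885 \left(-14 - 36\right)}{72} = \frac{1885}{72} \left(-50\right) = - \frac{47125}{36}$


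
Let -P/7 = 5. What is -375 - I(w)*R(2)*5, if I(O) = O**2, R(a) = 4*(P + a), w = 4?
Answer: 10185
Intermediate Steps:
P = -35 (P = -7*5 = -35)
R(a) = -140 + 4*a (R(a) = 4*(-35 + a) = -140 + 4*a)
-375 - I(w)*R(2)*5 = -375 - 4**2*(-140 + 4*2)*5 = -375 - 16*(-140 + 8)*5 = -375 - 16*(-132)*5 = -375 - (-2112)*5 = -375 - 1*(-10560) = -375 + 10560 = 10185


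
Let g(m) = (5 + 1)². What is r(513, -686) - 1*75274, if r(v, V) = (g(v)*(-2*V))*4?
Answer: 122294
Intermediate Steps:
g(m) = 36 (g(m) = 6² = 36)
r(v, V) = -288*V (r(v, V) = (36*(-2*V))*4 = -72*V*4 = -288*V)
r(513, -686) - 1*75274 = -288*(-686) - 1*75274 = 197568 - 75274 = 122294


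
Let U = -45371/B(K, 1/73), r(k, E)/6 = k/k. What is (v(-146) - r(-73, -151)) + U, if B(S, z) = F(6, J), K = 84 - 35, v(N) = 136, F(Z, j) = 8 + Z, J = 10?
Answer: -43551/14 ≈ -3110.8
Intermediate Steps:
r(k, E) = 6 (r(k, E) = 6*(k/k) = 6*1 = 6)
K = 49
B(S, z) = 14 (B(S, z) = 8 + 6 = 14)
U = -45371/14 ≈ -3240.8
(v(-146) - r(-73, -151)) + U = (136 - 1*6) - 45371/14 = (136 - 6) - 45371/14 = 130 - 45371/14 = -43551/14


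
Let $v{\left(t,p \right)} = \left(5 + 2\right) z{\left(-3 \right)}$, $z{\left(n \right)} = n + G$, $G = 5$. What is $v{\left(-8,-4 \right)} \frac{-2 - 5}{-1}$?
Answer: $98$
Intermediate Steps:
$z{\left(n \right)} = 5 + n$ ($z{\left(n \right)} = n + 5 = 5 + n$)
$v{\left(t,p \right)} = 14$ ($v{\left(t,p \right)} = \left(5 + 2\right) \left(5 - 3\right) = 7 \cdot 2 = 14$)
$v{\left(-8,-4 \right)} \frac{-2 - 5}{-1} = 14 \frac{-2 - 5}{-1} = 14 \left(\left(-7\right) \left(-1\right)\right) = 14 \cdot 7 = 98$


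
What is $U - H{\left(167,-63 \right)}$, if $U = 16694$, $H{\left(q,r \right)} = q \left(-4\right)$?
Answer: $17362$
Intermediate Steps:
$H{\left(q,r \right)} = - 4 q$
$U - H{\left(167,-63 \right)} = 16694 - \left(-4\right) 167 = 16694 - -668 = 16694 + 668 = 17362$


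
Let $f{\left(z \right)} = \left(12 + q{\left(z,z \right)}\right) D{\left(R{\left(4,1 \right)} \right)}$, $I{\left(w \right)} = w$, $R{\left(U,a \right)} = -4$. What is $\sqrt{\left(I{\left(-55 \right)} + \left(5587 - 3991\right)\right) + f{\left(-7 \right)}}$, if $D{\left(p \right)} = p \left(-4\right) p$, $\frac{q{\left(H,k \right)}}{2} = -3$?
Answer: $\sqrt{1157} \approx 34.015$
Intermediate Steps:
$q{\left(H,k \right)} = -6$ ($q{\left(H,k \right)} = 2 \left(-3\right) = -6$)
$D{\left(p \right)} = - 4 p^{2}$ ($D{\left(p \right)} = - 4 p p = - 4 p^{2}$)
$f{\left(z \right)} = -384$ ($f{\left(z \right)} = \left(12 - 6\right) \left(- 4 \left(-4\right)^{2}\right) = 6 \left(\left(-4\right) 16\right) = 6 \left(-64\right) = -384$)
$\sqrt{\left(I{\left(-55 \right)} + \left(5587 - 3991\right)\right) + f{\left(-7 \right)}} = \sqrt{\left(-55 + \left(5587 - 3991\right)\right) - 384} = \sqrt{\left(-55 + 1596\right) - 384} = \sqrt{1541 - 384} = \sqrt{1157}$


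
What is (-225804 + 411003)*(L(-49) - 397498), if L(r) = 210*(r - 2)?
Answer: -75599713392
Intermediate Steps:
L(r) = -420 + 210*r (L(r) = 210*(-2 + r) = -420 + 210*r)
(-225804 + 411003)*(L(-49) - 397498) = (-225804 + 411003)*((-420 + 210*(-49)) - 397498) = 185199*((-420 - 10290) - 397498) = 185199*(-10710 - 397498) = 185199*(-408208) = -75599713392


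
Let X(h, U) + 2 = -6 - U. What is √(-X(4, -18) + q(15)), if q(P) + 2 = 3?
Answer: 3*I ≈ 3.0*I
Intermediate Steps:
q(P) = 1 (q(P) = -2 + 3 = 1)
X(h, U) = -8 - U (X(h, U) = -2 + (-6 - U) = -8 - U)
√(-X(4, -18) + q(15)) = √(-(-8 - 1*(-18)) + 1) = √(-(-8 + 18) + 1) = √(-1*10 + 1) = √(-10 + 1) = √(-9) = 3*I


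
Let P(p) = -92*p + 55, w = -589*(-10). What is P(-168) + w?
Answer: 21401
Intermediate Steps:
w = 5890
P(p) = 55 - 92*p
P(-168) + w = (55 - 92*(-168)) + 5890 = (55 + 15456) + 5890 = 15511 + 5890 = 21401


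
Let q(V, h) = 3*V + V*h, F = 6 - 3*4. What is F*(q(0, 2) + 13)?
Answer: -78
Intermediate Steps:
F = -6 (F = 6 - 12 = -6)
F*(q(0, 2) + 13) = -6*(0*(3 + 2) + 13) = -6*(0*5 + 13) = -6*(0 + 13) = -6*13 = -78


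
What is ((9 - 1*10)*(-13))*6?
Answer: 78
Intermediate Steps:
((9 - 1*10)*(-13))*6 = ((9 - 10)*(-13))*6 = -1*(-13)*6 = 13*6 = 78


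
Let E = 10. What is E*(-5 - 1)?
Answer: -60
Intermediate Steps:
E*(-5 - 1) = 10*(-5 - 1) = 10*(-6) = -60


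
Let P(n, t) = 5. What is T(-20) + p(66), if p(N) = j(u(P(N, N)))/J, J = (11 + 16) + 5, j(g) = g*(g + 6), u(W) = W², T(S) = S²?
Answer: 13575/32 ≈ 424.22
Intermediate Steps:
j(g) = g*(6 + g)
J = 32 (J = 27 + 5 = 32)
p(N) = 775/32 (p(N) = (5²*(6 + 5²))/32 = (25*(6 + 25))*(1/32) = (25*31)*(1/32) = 775*(1/32) = 775/32)
T(-20) + p(66) = (-20)² + 775/32 = 400 + 775/32 = 13575/32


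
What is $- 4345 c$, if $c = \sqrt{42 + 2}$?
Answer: $- 8690 \sqrt{11} \approx -28821.0$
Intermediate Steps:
$c = 2 \sqrt{11}$ ($c = \sqrt{44} = 2 \sqrt{11} \approx 6.6332$)
$- 4345 c = - 4345 \cdot 2 \sqrt{11} = - 8690 \sqrt{11}$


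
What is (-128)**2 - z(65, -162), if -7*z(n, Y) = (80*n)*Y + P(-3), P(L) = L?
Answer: -727715/7 ≈ -1.0396e+5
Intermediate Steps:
z(n, Y) = 3/7 - 80*Y*n/7 (z(n, Y) = -((80*n)*Y - 3)/7 = -(80*Y*n - 3)/7 = -(-3 + 80*Y*n)/7 = 3/7 - 80*Y*n/7)
(-128)**2 - z(65, -162) = (-128)**2 - (3/7 - 80/7*(-162)*65) = 16384 - (3/7 + 842400/7) = 16384 - 1*842403/7 = 16384 - 842403/7 = -727715/7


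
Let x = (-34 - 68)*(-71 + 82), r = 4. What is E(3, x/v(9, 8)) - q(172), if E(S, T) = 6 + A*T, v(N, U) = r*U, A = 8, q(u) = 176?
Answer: -901/2 ≈ -450.50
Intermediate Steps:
v(N, U) = 4*U
x = -1122 (x = -102*11 = -1122)
E(S, T) = 6 + 8*T
E(3, x/v(9, 8)) - q(172) = (6 + 8*(-1122/(4*8))) - 1*176 = (6 + 8*(-1122/32)) - 176 = (6 + 8*(-1122*1/32)) - 176 = (6 + 8*(-561/16)) - 176 = (6 - 561/2) - 176 = -549/2 - 176 = -901/2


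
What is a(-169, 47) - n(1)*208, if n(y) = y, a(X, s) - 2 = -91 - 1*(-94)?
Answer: -203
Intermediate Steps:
a(X, s) = 5 (a(X, s) = 2 + (-91 - 1*(-94)) = 2 + (-91 + 94) = 2 + 3 = 5)
a(-169, 47) - n(1)*208 = 5 - 208 = -203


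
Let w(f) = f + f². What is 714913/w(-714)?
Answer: 714913/509082 ≈ 1.4043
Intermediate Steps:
714913/w(-714) = 714913/((-714*(1 - 714))) = 714913/((-714*(-713))) = 714913/509082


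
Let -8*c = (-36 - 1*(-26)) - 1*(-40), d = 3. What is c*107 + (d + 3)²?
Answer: -1461/4 ≈ -365.25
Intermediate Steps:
c = -15/4 (c = -((-36 - 1*(-26)) - 1*(-40))/8 = -((-36 + 26) + 40)/8 = -(-10 + 40)/8 = -⅛*30 = -15/4 ≈ -3.7500)
c*107 + (d + 3)² = -15/4*107 + (3 + 3)² = -1605/4 + 6² = -1605/4 + 36 = -1461/4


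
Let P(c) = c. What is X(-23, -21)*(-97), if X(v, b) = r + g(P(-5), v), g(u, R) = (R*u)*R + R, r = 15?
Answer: 257341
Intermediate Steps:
g(u, R) = R + u*R**2 (g(u, R) = u*R**2 + R = R + u*R**2)
X(v, b) = 15 + v*(1 - 5*v) (X(v, b) = 15 + v*(1 + v*(-5)) = 15 + v*(1 - 5*v))
X(-23, -21)*(-97) = (15 - 23*(1 - 5*(-23)))*(-97) = (15 - 23*(1 + 115))*(-97) = (15 - 23*116)*(-97) = (15 - 2668)*(-97) = -2653*(-97) = 257341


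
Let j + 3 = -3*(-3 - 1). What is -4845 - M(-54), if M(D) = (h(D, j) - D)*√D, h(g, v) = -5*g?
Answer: -4845 - 972*I*√6 ≈ -4845.0 - 2380.9*I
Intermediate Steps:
j = 9 (j = -3 - 3*(-3 - 1) = -3 - 3*(-4) = -3 + 12 = 9)
M(D) = -6*D^(3/2) (M(D) = (-5*D - D)*√D = (-6*D)*√D = -6*D^(3/2))
-4845 - M(-54) = -4845 - (-6)*(-54)^(3/2) = -4845 - (-6)*(-162*I*√6) = -4845 - 972*I*√6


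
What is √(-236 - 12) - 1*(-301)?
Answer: 301 + 2*I*√62 ≈ 301.0 + 15.748*I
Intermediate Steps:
√(-236 - 12) - 1*(-301) = √(-248) + 301 = 2*I*√62 + 301 = 301 + 2*I*√62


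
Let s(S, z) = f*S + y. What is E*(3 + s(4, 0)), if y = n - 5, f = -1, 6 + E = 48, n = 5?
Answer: -42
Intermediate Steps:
E = 42 (E = -6 + 48 = 42)
y = 0 (y = 5 - 5 = 0)
s(S, z) = -S (s(S, z) = -S + 0 = -S)
E*(3 + s(4, 0)) = 42*(3 - 1*4) = 42*(3 - 4) = 42*(-1) = -42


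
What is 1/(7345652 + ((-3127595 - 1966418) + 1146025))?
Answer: 1/3397664 ≈ 2.9432e-7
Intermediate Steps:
1/(7345652 + ((-3127595 - 1966418) + 1146025)) = 1/(7345652 + (-5094013 + 1146025)) = 1/(7345652 - 3947988) = 1/3397664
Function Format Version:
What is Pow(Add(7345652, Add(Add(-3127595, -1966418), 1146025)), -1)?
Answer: Rational(1, 3397664) ≈ 2.9432e-7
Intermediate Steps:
Pow(Add(7345652, Add(Add(-3127595, -1966418), 1146025)), -1) = Pow(Add(7345652, Add(-5094013, 1146025)), -1) = Pow(Add(7345652, -3947988), -1) = Pow(3397664, -1) = Rational(1, 3397664)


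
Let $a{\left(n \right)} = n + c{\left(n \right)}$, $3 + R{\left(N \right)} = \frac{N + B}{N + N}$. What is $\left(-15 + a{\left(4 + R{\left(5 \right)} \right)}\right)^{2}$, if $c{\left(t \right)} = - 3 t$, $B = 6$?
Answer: $\frac{9216}{25} \approx 368.64$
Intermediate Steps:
$R{\left(N \right)} = -3 + \frac{6 + N}{2 N}$ ($R{\left(N \right)} = -3 + \frac{N + 6}{N + N} = -3 + \frac{6 + N}{2 N}$)
$a{\left(n \right)} = - 2 n$ ($a{\left(n \right)} = n - 3 n = - 2 n$)
$\left(-15 + a{\left(4 + R{\left(5 \right)} \right)}\right)^{2} = \left(-15 - 2 \left(4 - \left(\frac{5}{2} - \frac{3}{5}\right)\right)\right)^{2} = \left(-15 - 2 \left(4 + \left(- \frac{5}{2} + 3 \cdot \frac{1}{5}\right)\right)\right)^{2} = \left(-15 - 2 \left(4 + \left(- \frac{5}{2} + \frac{3}{5}\right)\right)\right)^{2} = \left(-15 - 2 \left(4 - \frac{19}{10}\right)\right)^{2} = \left(-15 - \frac{21}{5}\right)^{2} = \left(- \frac{96}{5}\right)^{2} = \frac{9216}{25}$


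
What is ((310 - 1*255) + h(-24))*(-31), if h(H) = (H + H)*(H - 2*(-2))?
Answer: -31465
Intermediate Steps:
h(H) = 2*H*(4 + H) (h(H) = (2*H)*(H + 4) = (2*H)*(4 + H) = 2*H*(4 + H))
((310 - 1*255) + h(-24))*(-31) = ((310 - 1*255) + 2*(-24)*(4 - 24))*(-31) = ((310 - 255) + 2*(-24)*(-20))*(-31) = (55 + 960)*(-31) = 1015*(-31) = -31465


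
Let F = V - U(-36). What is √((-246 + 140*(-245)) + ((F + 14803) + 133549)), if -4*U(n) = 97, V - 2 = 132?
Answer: √455857/2 ≈ 337.59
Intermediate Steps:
V = 134 (V = 2 + 132 = 134)
U(n) = -97/4 (U(n) = -¼*97 = -97/4)
F = 633/4 (F = 134 - 1*(-97/4) = 134 + 97/4 = 633/4 ≈ 158.25)
√((-246 + 140*(-245)) + ((F + 14803) + 133549)) = √((-246 + 140*(-245)) + ((633/4 + 14803) + 133549)) = √((-246 - 34300) + (59845/4 + 133549)) = √(-34546 + 594041/4) = √(455857/4) = √455857/2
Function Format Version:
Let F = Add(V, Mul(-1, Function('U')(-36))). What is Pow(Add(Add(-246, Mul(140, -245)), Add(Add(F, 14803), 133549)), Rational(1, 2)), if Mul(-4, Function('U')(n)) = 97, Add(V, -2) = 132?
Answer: Mul(Rational(1, 2), Pow(455857, Rational(1, 2))) ≈ 337.59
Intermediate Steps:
V = 134 (V = Add(2, 132) = 134)
Function('U')(n) = Rational(-97, 4) (Function('U')(n) = Mul(Rational(-1, 4), 97) = Rational(-97, 4))
F = Rational(633, 4) (F = Add(134, Mul(-1, Rational(-97, 4))) = Add(134, Rational(97, 4)) = Rational(633, 4) ≈ 158.25)
Pow(Add(Add(-246, Mul(140, -245)), Add(Add(F, 14803), 133549)), Rational(1, 2)) = Pow(Add(Add(-246, Mul(140, -245)), Add(Add(Rational(633, 4), 14803), 133549)), Rational(1, 2)) = Pow(Add(Add(-246, -34300), Add(Rational(59845, 4), 133549)), Rational(1, 2)) = Pow(Add(-34546, Rational(594041, 4)), Rational(1, 2)) = Pow(Rational(455857, 4), Rational(1, 2)) = Mul(Rational(1, 2), Pow(455857, Rational(1, 2)))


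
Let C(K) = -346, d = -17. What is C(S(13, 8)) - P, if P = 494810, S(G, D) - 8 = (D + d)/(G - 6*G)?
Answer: -495156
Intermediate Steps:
S(G, D) = 8 - (-17 + D)/(5*G) (S(G, D) = 8 + (D - 17)/(G - 6*G) = 8 + (-17 + D)/((-5*G)) = 8 + (-17 + D)*(-1/(5*G)) = 8 - (-17 + D)/(5*G))
C(S(13, 8)) - P = -346 - 1*494810 = -346 - 494810 = -495156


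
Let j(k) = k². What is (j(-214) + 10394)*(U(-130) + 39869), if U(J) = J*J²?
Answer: -121209190890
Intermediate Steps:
U(J) = J³
(j(-214) + 10394)*(U(-130) + 39869) = ((-214)² + 10394)*((-130)³ + 39869) = (45796 + 10394)*(-2197000 + 39869) = 56190*(-2157131) = -121209190890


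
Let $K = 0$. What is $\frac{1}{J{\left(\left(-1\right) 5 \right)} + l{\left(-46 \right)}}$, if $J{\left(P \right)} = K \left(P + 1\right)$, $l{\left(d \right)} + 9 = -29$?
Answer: $- \frac{1}{38} \approx -0.026316$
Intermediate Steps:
$l{\left(d \right)} = -38$ ($l{\left(d \right)} = -9 - 29 = -38$)
$J{\left(P \right)} = 0$ ($J{\left(P \right)} = 0 \left(P + 1\right) = 0 \left(1 + P\right) = 0$)
$\frac{1}{J{\left(\left(-1\right) 5 \right)} + l{\left(-46 \right)}} = \frac{1}{0 - 38} = \frac{1}{-38} = - \frac{1}{38}$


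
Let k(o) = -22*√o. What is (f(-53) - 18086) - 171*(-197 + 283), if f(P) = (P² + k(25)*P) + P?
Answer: -24206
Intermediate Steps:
f(P) = P² - 109*P (f(P) = (P² + (-22*√25)*P) + P = (P² + (-22*5)*P) + P = (P² - 110*P) + P = P² - 109*P)
(f(-53) - 18086) - 171*(-197 + 283) = (-53*(-109 - 53) - 18086) - 171*(-197 + 283) = (-53*(-162) - 18086) - 171*86 = (8586 - 18086) - 14706 = -9500 - 14706 = -24206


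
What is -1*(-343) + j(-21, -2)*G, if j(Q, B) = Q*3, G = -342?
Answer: 21889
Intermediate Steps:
j(Q, B) = 3*Q
-1*(-343) + j(-21, -2)*G = -1*(-343) + (3*(-21))*(-342) = 343 - 63*(-342) = 343 + 21546 = 21889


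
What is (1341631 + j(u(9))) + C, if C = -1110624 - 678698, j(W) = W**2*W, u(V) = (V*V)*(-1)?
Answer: -979132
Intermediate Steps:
u(V) = -V**2 (u(V) = V**2*(-1) = -V**2)
j(W) = W**3
C = -1789322
(1341631 + j(u(9))) + C = (1341631 + (-1*9**2)**3) - 1789322 = (1341631 + (-1*81)**3) - 1789322 = (1341631 + (-81)**3) - 1789322 = (1341631 - 531441) - 1789322 = 810190 - 1789322 = -979132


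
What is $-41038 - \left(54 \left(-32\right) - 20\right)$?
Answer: $-39290$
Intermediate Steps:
$-41038 - \left(54 \left(-32\right) - 20\right) = -41038 - \left(-1728 - 20\right) = -41038 - -1748 = -41038 + 1748 = -39290$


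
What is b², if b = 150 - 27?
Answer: 15129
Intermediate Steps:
b = 123
b² = 123² = 15129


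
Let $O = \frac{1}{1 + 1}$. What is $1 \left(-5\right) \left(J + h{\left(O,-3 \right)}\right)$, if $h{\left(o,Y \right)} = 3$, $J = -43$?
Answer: $200$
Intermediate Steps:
$O = \frac{1}{2} \approx 0.5$
$1 \left(-5\right) \left(J + h{\left(O,-3 \right)}\right) = 1 \left(-5\right) \left(-43 + 3\right) = \left(-5\right) \left(-40\right) = 200$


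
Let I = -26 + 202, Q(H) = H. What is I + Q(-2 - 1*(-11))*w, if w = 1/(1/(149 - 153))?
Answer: 140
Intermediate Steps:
w = -4 (w = 1/(1/(-4)) = 1/(-¼) = -4)
I = 176
I + Q(-2 - 1*(-11))*w = 176 + (-2 - 1*(-11))*(-4) = 176 + (-2 + 11)*(-4) = 176 + 9*(-4) = 176 - 36 = 140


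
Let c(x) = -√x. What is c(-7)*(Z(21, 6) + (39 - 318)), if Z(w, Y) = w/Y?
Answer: 551*I*√7/2 ≈ 728.9*I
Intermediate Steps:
c(-7)*(Z(21, 6) + (39 - 318)) = (-√(-7))*(21/6 + (39 - 318)) = (-I*√7)*(21*(⅙) - 279) = (-I*√7)*(7/2 - 279) = -I*√7*(-551/2) = 551*I*√7/2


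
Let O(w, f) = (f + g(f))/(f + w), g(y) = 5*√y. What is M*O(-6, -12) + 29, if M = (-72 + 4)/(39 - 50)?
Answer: 1093/33 - 340*I*√3/99 ≈ 33.121 - 5.9485*I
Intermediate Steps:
O(w, f) = (f + 5*√f)/(f + w)
M = 68/11 (M = -68/(-11) = -68*(-1/11) = 68/11 ≈ 6.1818)
M*O(-6, -12) + 29 = 68*((-12 + 5*√(-12))/(-12 - 6))/11 + 29 = 68*((-12 + 5*(2*I*√3))/(-18))/11 + 29 = 68*(-(-12 + 10*I*√3)/18)/11 + 29 = 68*(⅔ - 5*I*√3/9)/11 + 29 = (136/33 - 340*I*√3/99) + 29 = 1093/33 - 340*I*√3/99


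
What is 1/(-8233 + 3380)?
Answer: -1/4853 ≈ -0.00020606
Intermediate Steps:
1/(-8233 + 3380) = 1/(-4853) = -1/4853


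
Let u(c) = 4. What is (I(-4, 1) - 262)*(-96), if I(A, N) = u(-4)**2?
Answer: 23616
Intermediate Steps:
I(A, N) = 16 (I(A, N) = 4**2 = 16)
(I(-4, 1) - 262)*(-96) = (16 - 262)*(-96) = -246*(-96) = 23616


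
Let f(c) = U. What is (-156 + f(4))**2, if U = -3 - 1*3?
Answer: 26244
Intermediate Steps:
U = -6 (U = -3 - 3 = -6)
f(c) = -6
(-156 + f(4))**2 = (-156 - 6)**2 = (-162)**2 = 26244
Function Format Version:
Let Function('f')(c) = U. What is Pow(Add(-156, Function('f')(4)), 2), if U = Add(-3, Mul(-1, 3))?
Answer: 26244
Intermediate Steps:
U = -6 (U = Add(-3, -3) = -6)
Function('f')(c) = -6
Pow(Add(-156, Function('f')(4)), 2) = Pow(Add(-156, -6), 2) = Pow(-162, 2) = 26244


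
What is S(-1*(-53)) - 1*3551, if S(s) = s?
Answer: -3498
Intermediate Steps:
S(-1*(-53)) - 1*3551 = -1*(-53) - 1*3551 = 53 - 3551 = -3498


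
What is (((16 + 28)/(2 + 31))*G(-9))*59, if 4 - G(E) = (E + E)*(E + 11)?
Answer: 9440/3 ≈ 3146.7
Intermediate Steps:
G(E) = 4 - 2*E*(11 + E) (G(E) = 4 - (E + E)*(E + 11) = 4 - 2*E*(11 + E))
(((16 + 28)/(2 + 31))*G(-9))*59 = (((16 + 28)/(2 + 31))*(4 - 22*(-9) - 2*(-9)²))*59 = ((44/33)*(4 + 198 - 2*81))*59 = ((44*(1/33))*(4 + 198 - 162))*59 = ((4/3)*40)*59 = (160/3)*59 = 9440/3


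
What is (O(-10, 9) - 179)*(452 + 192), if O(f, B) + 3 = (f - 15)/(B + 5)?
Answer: -118358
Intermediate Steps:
O(f, B) = -3 + (-15 + f)/(5 + B) (O(f, B) = -3 + (f - 15)/(B + 5) = -3 + (-15 + f)/(5 + B))
(O(-10, 9) - 179)*(452 + 192) = ((-30 - 10 - 3*9)/(5 + 9) - 179)*(452 + 192) = ((-30 - 10 - 27)/14 - 179)*644 = ((1/14)*(-67) - 179)*644 = (-67/14 - 179)*644 = -2573/14*644 = -118358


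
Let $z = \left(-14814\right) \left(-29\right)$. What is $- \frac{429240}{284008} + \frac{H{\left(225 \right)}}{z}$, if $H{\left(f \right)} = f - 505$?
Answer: $- \frac{11530225105}{7625721303} \approx -1.512$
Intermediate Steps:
$H{\left(f \right)} = -505 + f$
$z = 429606$
$- \frac{429240}{284008} + \frac{H{\left(225 \right)}}{z} = - \frac{429240}{284008} + \frac{-505 + 225}{429606} = \left(-429240\right) \frac{1}{284008} - \frac{140}{214803} = - \frac{53655}{35501} - \frac{140}{214803} = - \frac{11530225105}{7625721303}$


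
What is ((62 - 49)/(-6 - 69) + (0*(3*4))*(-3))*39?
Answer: -169/25 ≈ -6.7600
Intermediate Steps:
((62 - 49)/(-6 - 69) + (0*(3*4))*(-3))*39 = (13/(-75) + (0*12)*(-3))*39 = (13*(-1/75) + 0*(-3))*39 = (-13/75 + 0)*39 = -13/75*39 = -169/25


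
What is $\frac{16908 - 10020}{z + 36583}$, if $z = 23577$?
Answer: $\frac{861}{7520} \approx 0.11449$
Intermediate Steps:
$\frac{16908 - 10020}{z + 36583} = \frac{16908 - 10020}{23577 + 36583} = \frac{6888}{60160} = 6888 \cdot \frac{1}{60160} = \frac{861}{7520}$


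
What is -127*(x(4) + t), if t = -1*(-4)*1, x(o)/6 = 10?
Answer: -8128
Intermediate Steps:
x(o) = 60 (x(o) = 6*10 = 60)
t = 4 (t = 4*1 = 4)
-127*(x(4) + t) = -127*(60 + 4) = -127*64 = -8128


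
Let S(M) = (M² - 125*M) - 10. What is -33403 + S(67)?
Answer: -37299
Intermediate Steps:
S(M) = -10 + M² - 125*M
-33403 + S(67) = -33403 + (-10 + 67² - 125*67) = -33403 + (-10 + 4489 - 8375) = -33403 - 3896 = -37299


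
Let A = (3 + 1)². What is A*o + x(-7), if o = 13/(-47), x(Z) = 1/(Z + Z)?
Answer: -2959/658 ≈ -4.4970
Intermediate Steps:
x(Z) = 1/(2*Z)
o = -13/47 (o = 13*(-1/47) = -13/47 ≈ -0.27660)
A = 16 (A = 4² = 16)
A*o + x(-7) = 16*(-13/47) + (½)/(-7) = -208/47 + (½)*(-⅐) = -208/47 - 1/14 = -2959/658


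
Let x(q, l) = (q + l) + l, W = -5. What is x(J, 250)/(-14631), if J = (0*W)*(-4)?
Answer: -500/14631 ≈ -0.034174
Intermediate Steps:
J = 0 (J = (0*(-5))*(-4) = 0*(-4) = 0)
x(q, l) = q + 2*l (x(q, l) = (l + q) + l = q + 2*l)
x(J, 250)/(-14631) = (0 + 2*250)/(-14631) = (0 + 500)*(-1/14631) = 500*(-1/14631) = -500/14631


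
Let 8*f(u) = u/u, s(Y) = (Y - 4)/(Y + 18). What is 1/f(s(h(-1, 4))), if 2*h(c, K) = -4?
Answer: 8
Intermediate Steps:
h(c, K) = -2 (h(c, K) = (1/2)*(-4) = -2)
s(Y) = (-4 + Y)/(18 + Y)
f(u) = 1/8 (f(u) = (u/u)/8 = (1/8)*1 = 1/8)
1/f(s(h(-1, 4))) = 1/(1/8) = 8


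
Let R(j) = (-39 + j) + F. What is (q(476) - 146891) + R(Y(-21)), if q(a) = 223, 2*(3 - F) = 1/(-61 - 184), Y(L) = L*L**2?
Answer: -76422849/490 ≈ -1.5597e+5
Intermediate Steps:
Y(L) = L**3
F = 1471/490 (F = 3 - 1/(2*(-61 - 184)) = 3 - 1/2/(-245) = 3 - 1/2*(-1/245) = 3 + 1/490 = 1471/490 ≈ 3.0020)
R(j) = -17639/490 + j (R(j) = (-39 + j) + 1471/490 = -17639/490 + j)
(q(476) - 146891) + R(Y(-21)) = (223 - 146891) + (-17639/490 + (-21)**3) = -146668 + (-17639/490 - 9261) = -146668 - 4555529/490 = -76422849/490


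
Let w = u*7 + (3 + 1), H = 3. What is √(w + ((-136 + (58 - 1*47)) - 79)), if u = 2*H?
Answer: I*√158 ≈ 12.57*I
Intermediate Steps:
u = 6 (u = 2*3 = 6)
w = 46 (w = 6*7 + (3 + 1) = 42 + 4 = 46)
√(w + ((-136 + (58 - 1*47)) - 79)) = √(46 + ((-136 + (58 - 1*47)) - 79)) = √(46 + ((-136 + (58 - 47)) - 79)) = √(46 + ((-136 + 11) - 79)) = √(46 + (-125 - 79)) = √(46 - 204) = √(-158) = I*√158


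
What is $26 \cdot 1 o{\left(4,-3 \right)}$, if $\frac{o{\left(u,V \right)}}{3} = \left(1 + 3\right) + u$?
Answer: $624$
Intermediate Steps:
$o{\left(u,V \right)} = 12 + 3 u$ ($o{\left(u,V \right)} = 3 \left(\left(1 + 3\right) + u\right) = 3 \left(4 + u\right) = 12 + 3 u$)
$26 \cdot 1 o{\left(4,-3 \right)} = 26 \cdot 1 \left(12 + 3 \cdot 4\right) = 26 \cdot 1 \left(12 + 12\right) = 26 \cdot 1 \cdot 24 = 26 \cdot 24 = 624$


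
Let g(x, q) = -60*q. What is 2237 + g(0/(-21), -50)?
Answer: 5237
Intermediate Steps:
2237 + g(0/(-21), -50) = 2237 - 60*(-50) = 2237 + 3000 = 5237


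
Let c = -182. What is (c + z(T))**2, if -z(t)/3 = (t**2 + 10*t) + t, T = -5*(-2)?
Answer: 659344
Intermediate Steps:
T = 10
z(t) = -33*t - 3*t**2 (z(t) = -3*((t**2 + 10*t) + t) = -3*(t**2 + 11*t) = -33*t - 3*t**2)
(c + z(T))**2 = (-182 - 3*10*(11 + 10))**2 = (-182 - 3*10*21)**2 = (-182 - 630)**2 = (-812)**2 = 659344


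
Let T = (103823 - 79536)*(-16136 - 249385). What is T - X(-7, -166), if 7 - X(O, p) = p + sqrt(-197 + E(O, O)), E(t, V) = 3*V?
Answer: -6448708700 + I*sqrt(218) ≈ -6.4487e+9 + 14.765*I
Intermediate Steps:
X(O, p) = 7 - p - sqrt(-197 + 3*O) (X(O, p) = 7 - (p + sqrt(-197 + 3*O)) = 7 + (-p - sqrt(-197 + 3*O)) = 7 - p - sqrt(-197 + 3*O))
T = -6448708527 (T = 24287*(-265521) = -6448708527)
T - X(-7, -166) = -6448708527 - (7 - 1*(-166) - sqrt(-197 + 3*(-7))) = -6448708527 - (7 + 166 - sqrt(-197 - 21)) = -6448708527 - (7 + 166 - sqrt(-218)) = -6448708527 - (7 + 166 - I*sqrt(218)) = -6448708527 - (173 - I*sqrt(218)) = -6448708527 + (-173 + I*sqrt(218)) = -6448708700 + I*sqrt(218)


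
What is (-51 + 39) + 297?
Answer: 285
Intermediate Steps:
(-51 + 39) + 297 = -12 + 297 = 285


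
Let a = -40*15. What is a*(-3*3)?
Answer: 5400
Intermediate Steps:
a = -600
a*(-3*3) = -(-1800)*3 = -600*(-9) = 5400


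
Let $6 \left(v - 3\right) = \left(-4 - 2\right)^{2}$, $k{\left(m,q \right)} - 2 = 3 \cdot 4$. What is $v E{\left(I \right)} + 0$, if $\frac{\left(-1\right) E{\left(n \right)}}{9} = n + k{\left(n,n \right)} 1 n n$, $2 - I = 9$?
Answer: $-54999$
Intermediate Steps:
$k{\left(m,q \right)} = 14$ ($k{\left(m,q \right)} = 2 + 3 \cdot 4 = 2 + 12 = 14$)
$I = -7$ ($I = 2 - 9 = -7$)
$v = 9$ ($v = 3 + \frac{\left(-4 - 2\right)^{2}}{6} = 3 + \frac{\left(-6\right)^{2}}{6} = 3 + \frac{1}{6} \cdot 36 = 3 + 6 = 9$)
$E{\left(n \right)} = - 126 n^{2} - 9 n$ ($E{\left(n \right)} = - 9 \left(n + 14 \cdot 1 n n\right) = - 9 \left(n + 14 n n\right) = - 9 \left(n + 14 n^{2}\right) = - 126 n^{2} - 9 n$)
$v E{\left(I \right)} + 0 = 9 \left(\left(-9\right) \left(-7\right) \left(1 + 14 \left(-7\right)\right)\right) + 0 = 9 \left(\left(-9\right) \left(-7\right) \left(1 - 98\right)\right) + 0 = 9 \left(\left(-9\right) \left(-7\right) \left(-97\right)\right) + 0 = 9 \left(-6111\right) + 0 = -54999 + 0 = -54999$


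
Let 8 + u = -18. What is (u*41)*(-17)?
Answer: 18122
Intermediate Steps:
u = -26 (u = -8 - 18 = -26)
(u*41)*(-17) = -26*41*(-17) = -1066*(-17) = 18122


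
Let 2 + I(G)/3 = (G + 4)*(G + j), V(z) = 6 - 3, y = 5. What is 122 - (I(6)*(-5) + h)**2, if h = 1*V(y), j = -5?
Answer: -13567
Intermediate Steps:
V(z) = 3
h = 3 (h = 1*3 = 3)
I(G) = -6 + 3*(-5 + G)*(4 + G) (I(G) = -6 + 3*((G + 4)*(G - 5)) = -6 + 3*((4 + G)*(-5 + G)) = -6 + 3*((-5 + G)*(4 + G)) = -6 + 3*(-5 + G)*(4 + G))
122 - (I(6)*(-5) + h)**2 = 122 - ((-66 - 3*6 + 3*6**2)*(-5) + 3)**2 = 122 - ((-66 - 18 + 3*36)*(-5) + 3)**2 = 122 - ((-66 - 18 + 108)*(-5) + 3)**2 = 122 - (24*(-5) + 3)**2 = 122 - (-120 + 3)**2 = 122 - 1*(-117)**2 = 122 - 1*13689 = 122 - 13689 = -13567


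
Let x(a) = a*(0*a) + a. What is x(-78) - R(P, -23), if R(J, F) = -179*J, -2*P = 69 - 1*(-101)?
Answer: -15293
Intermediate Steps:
P = -85 (P = -(69 - 1*(-101))/2 = -(69 + 101)/2 = -½*170 = -85)
x(a) = a (x(a) = a*0 + a = 0 + a = a)
x(-78) - R(P, -23) = -78 - (-179)*(-85) = -78 - 1*15215 = -78 - 15215 = -15293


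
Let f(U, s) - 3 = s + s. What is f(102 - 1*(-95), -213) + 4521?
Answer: 4098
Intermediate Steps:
f(U, s) = 3 + 2*s (f(U, s) = 3 + (s + s) = 3 + 2*s)
f(102 - 1*(-95), -213) + 4521 = (3 + 2*(-213)) + 4521 = (3 - 426) + 4521 = -423 + 4521 = 4098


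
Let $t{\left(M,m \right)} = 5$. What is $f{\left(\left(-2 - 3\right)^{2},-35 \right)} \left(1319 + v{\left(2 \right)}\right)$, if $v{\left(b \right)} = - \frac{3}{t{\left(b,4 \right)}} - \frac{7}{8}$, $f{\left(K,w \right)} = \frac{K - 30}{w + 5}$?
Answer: $\frac{17567}{80} \approx 219.59$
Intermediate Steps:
$f{\left(K,w \right)} = \frac{-30 + K}{5 + w}$
$v{\left(b \right)} = - \frac{59}{40}$ ($v{\left(b \right)} = - \frac{3}{5} - \frac{7}{8} = - \frac{59}{40}$)
$f{\left(\left(-2 - 3\right)^{2},-35 \right)} \left(1319 + v{\left(2 \right)}\right) = \frac{-30 + \left(-2 - 3\right)^{2}}{5 - 35} \left(1319 - \frac{59}{40}\right) = \frac{-30 + \left(-5\right)^{2}}{-30} \cdot \frac{52701}{40} = - \frac{-30 + 25}{30} \cdot \frac{52701}{40} = \left(- \frac{1}{30}\right) \left(-5\right) \frac{52701}{40} = \frac{1}{6} \cdot \frac{52701}{40} = \frac{17567}{80}$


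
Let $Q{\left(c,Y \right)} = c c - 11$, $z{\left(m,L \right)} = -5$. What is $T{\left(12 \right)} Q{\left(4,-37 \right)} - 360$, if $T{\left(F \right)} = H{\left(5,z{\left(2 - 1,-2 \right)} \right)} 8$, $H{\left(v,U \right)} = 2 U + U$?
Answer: $-960$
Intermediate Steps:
$H{\left(v,U \right)} = 3 U$
$Q{\left(c,Y \right)} = -11 + c^{2}$ ($Q{\left(c,Y \right)} = c^{2} - 11 = -11 + c^{2}$)
$T{\left(F \right)} = -120$ ($T{\left(F \right)} = 3 \left(-5\right) 8 = \left(-15\right) 8 = -120$)
$T{\left(12 \right)} Q{\left(4,-37 \right)} - 360 = - 120 \left(-11 + 4^{2}\right) - 360 = - 120 \left(-11 + 16\right) + \left(-766 + 406\right) = \left(-120\right) 5 - 360 = -600 - 360 = -960$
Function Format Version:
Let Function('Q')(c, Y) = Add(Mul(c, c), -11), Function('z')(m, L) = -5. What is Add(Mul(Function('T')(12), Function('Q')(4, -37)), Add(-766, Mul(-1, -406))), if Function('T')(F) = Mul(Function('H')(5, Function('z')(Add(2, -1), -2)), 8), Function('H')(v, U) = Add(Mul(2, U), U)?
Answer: -960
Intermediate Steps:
Function('H')(v, U) = Mul(3, U)
Function('Q')(c, Y) = Add(-11, Pow(c, 2)) (Function('Q')(c, Y) = Add(Pow(c, 2), -11) = Add(-11, Pow(c, 2)))
Function('T')(F) = -120 (Function('T')(F) = Mul(Mul(3, -5), 8) = Mul(-15, 8) = -120)
Add(Mul(Function('T')(12), Function('Q')(4, -37)), Add(-766, Mul(-1, -406))) = Add(Mul(-120, Add(-11, Pow(4, 2))), Add(-766, Mul(-1, -406))) = Add(Mul(-120, Add(-11, 16)), Add(-766, 406)) = Add(Mul(-120, 5), -360) = Add(-600, -360) = -960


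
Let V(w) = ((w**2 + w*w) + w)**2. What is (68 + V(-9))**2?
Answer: 551169529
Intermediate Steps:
V(w) = (w + 2*w**2)**2 (V(w) = ((w**2 + w**2) + w)**2 = (2*w**2 + w)**2 = (w + 2*w**2)**2)
(68 + V(-9))**2 = (68 + (-9)**2*(1 + 2*(-9))**2)**2 = (68 + 81*(1 - 18)**2)**2 = (68 + 81*(-17)**2)**2 = (68 + 81*289)**2 = (68 + 23409)**2 = 23477**2 = 551169529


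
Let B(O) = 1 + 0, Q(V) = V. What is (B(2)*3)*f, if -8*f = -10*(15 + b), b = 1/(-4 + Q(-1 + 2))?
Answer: 55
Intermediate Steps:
B(O) = 1
b = -1/3 (b = 1/(-4 + (-1 + 2)) = 1/(-4 + 1) = 1/(-3) = -1/3 ≈ -0.33333)
f = 55/3 (f = -(-5)*(15 - 1/3)/4 = -(-5)*44/(4*3) = -1/8*(-440/3) = 55/3 ≈ 18.333)
(B(2)*3)*f = (1*3)*(55/3) = 3*(55/3) = 55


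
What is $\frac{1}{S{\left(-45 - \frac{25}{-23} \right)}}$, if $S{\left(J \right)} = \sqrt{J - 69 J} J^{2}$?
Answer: $\frac{529 \sqrt{394910}}{35030234000} \approx 9.4899 \cdot 10^{-6}$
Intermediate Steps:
$S{\left(J \right)} = 2 \sqrt{17} J^{2} \sqrt{- J}$ ($S{\left(J \right)} = \sqrt{- 68 J} J^{2} = 2 \sqrt{17} \sqrt{- J} J^{2} = 2 \sqrt{17} J^{2} \sqrt{- J}$)
$\frac{1}{S{\left(-45 - \frac{25}{-23} \right)}} = \frac{1}{2 \sqrt{17} \left(- (-45 - \frac{25}{-23})\right)^{\frac{5}{2}}} = \frac{1}{2 \sqrt{17} \left(- (-45 - 25 \left(- \frac{1}{23}\right))\right)^{\frac{5}{2}}} = \frac{1}{2 \sqrt{17} \left(- (-45 - - \frac{25}{23})\right)^{\frac{5}{2}}} = \frac{1}{2 \sqrt{17} \left(- (-45 + \frac{25}{23})\right)^{\frac{5}{2}}} = \frac{1}{2 \sqrt{17} \left(\left(-1\right) \left(- \frac{1010}{23}\right)\right)^{\frac{5}{2}}} = \frac{1}{2 \sqrt{17} \left(\frac{1010}{23}\right)^{\frac{5}{2}}} = \frac{1}{2 \sqrt{17} \frac{1020100 \sqrt{23230}}{12167}} = \frac{1}{\frac{2040200}{12167} \sqrt{394910}} = \frac{529 \sqrt{394910}}{35030234000}$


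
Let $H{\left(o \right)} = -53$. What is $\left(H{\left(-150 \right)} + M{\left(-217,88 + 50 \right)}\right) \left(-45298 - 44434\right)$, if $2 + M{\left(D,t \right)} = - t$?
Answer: $17318276$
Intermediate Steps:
$M{\left(D,t \right)} = -2 - t$
$\left(H{\left(-150 \right)} + M{\left(-217,88 + 50 \right)}\right) \left(-45298 - 44434\right) = \left(-53 - 140\right) \left(-45298 - 44434\right) = \left(-53 - 140\right) \left(-89732\right) = \left(-193\right) \left(-89732\right) = 17318276$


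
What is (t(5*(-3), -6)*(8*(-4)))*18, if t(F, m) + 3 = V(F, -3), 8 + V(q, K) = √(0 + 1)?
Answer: 5760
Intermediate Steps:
V(q, K) = -7 (V(q, K) = -8 + √(0 + 1) = -8 + √1 = -8 + 1 = -7)
t(F, m) = -10 (t(F, m) = -3 - 7 = -10)
(t(5*(-3), -6)*(8*(-4)))*18 = -80*(-4)*18 = -10*(-32)*18 = 320*18 = 5760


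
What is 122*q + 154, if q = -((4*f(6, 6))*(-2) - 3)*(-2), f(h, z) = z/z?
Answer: -2530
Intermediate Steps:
f(h, z) = 1
q = -22 (q = -((4*1)*(-2) - 3)*(-2) = -(4*(-2) - 3)*(-2) = -(-8 - 3)*(-2) = -(-11)*(-2) = -1*22 = -22)
122*q + 154 = 122*(-22) + 154 = -2684 + 154 = -2530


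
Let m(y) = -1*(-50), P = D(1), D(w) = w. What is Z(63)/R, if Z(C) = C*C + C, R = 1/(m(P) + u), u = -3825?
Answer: -15220800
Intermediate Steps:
P = 1
m(y) = 50
R = -1/3775 (R = 1/(50 - 3825) = 1/(-3775) = -1/3775 ≈ -0.00026490)
Z(C) = C + C² (Z(C) = C² + C = C + C²)
Z(63)/R = (63*(1 + 63))/(-1/3775) = (63*64)*(-3775) = 4032*(-3775) = -15220800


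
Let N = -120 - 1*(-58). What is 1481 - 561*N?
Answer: 36263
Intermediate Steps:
N = -62 (N = -120 + 58 = -62)
1481 - 561*N = 1481 - 561*(-62) = 1481 + 34782 = 36263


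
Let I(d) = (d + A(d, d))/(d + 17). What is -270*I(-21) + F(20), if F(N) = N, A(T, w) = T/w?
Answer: -1330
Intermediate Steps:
I(d) = (1 + d)/(17 + d) (I(d) = (d + d/d)/(d + 17) = (d + 1)/(17 + d) = (1 + d)/(17 + d))
-270*I(-21) + F(20) = -270*(1 - 21)/(17 - 21) + 20 = -270*(-20)/(-4) + 20 = -(-135)*(-20)/2 + 20 = -270*5 + 20 = -1350 + 20 = -1330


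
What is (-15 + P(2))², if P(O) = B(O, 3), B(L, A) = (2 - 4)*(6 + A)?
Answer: 1089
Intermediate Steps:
B(L, A) = -12 - 2*A (B(L, A) = -2*(6 + A) = -12 - 2*A)
P(O) = -18 (P(O) = -12 - 2*3 = -12 - 6 = -18)
(-15 + P(2))² = (-15 - 18)² = (-33)² = 1089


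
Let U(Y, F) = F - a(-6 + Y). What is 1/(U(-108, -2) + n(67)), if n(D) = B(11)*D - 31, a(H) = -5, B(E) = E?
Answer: 1/709 ≈ 0.0014104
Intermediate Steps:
U(Y, F) = 5 + F (U(Y, F) = F - 1*(-5) = F + 5 = 5 + F)
n(D) = -31 + 11*D (n(D) = 11*D - 31 = -31 + 11*D)
1/(U(-108, -2) + n(67)) = 1/((5 - 2) + (-31 + 11*67)) = 1/(3 + (-31 + 737)) = 1/(3 + 706) = 1/709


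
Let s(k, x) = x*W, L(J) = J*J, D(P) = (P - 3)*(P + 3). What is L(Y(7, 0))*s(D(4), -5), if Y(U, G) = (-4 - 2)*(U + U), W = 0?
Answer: 0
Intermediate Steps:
D(P) = (-3 + P)*(3 + P)
Y(U, G) = -12*U
L(J) = J**2
s(k, x) = 0 (s(k, x) = x*0 = 0)
L(Y(7, 0))*s(D(4), -5) = (-12*7)**2*0 = (-84)**2*0 = 7056*0 = 0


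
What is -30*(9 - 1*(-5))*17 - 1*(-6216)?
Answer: -924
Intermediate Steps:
-30*(9 - 1*(-5))*17 - 1*(-6216) = -30*(9 + 5)*17 + 6216 = -30*14*17 + 6216 = -420*17 + 6216 = -7140 + 6216 = -924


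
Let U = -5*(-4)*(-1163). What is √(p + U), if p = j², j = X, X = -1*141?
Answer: I*√3379 ≈ 58.129*I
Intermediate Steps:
X = -141
j = -141
U = -23260 (U = 20*(-1163) = -23260)
p = 19881 (p = (-141)² = 19881)
√(p + U) = √(19881 - 23260) = √(-3379) = I*√3379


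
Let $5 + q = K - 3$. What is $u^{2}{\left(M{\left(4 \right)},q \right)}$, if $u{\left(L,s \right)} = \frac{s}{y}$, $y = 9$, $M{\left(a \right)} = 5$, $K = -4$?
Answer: $\frac{16}{9} \approx 1.7778$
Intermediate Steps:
$q = -12$ ($q = -5 - 7 = -12$)
$u{\left(L,s \right)} = \frac{s}{9}$
$u^{2}{\left(M{\left(4 \right)},q \right)} = \left(\frac{1}{9} \left(-12\right)\right)^{2} = \left(- \frac{4}{3}\right)^{2} = \frac{16}{9}$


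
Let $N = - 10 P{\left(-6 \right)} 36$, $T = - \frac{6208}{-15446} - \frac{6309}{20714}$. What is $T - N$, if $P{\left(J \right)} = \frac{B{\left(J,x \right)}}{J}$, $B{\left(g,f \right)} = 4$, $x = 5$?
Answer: $- \frac{38378241431}{159974222} \approx -239.9$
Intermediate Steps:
$P{\left(J \right)} = \frac{4}{J}$
$T = \frac{15571849}{159974222}$ ($T = \left(-6208\right) \left(- \frac{1}{15446}\right) - \frac{6309}{20714} = \frac{3104}{7723} - \frac{6309}{20714} = \frac{15571849}{159974222} \approx 0.09734$)
$N = 240$ ($N = - 10 \frac{4}{-6} \cdot 36 = - 10 \cdot 4 \left(- \frac{1}{6}\right) 36 = \left(-10\right) \left(- \frac{2}{3}\right) 36 = \frac{20}{3} \cdot 36 = 240$)
$T - N = \frac{15571849}{159974222} - 240 = - \frac{38378241431}{159974222}$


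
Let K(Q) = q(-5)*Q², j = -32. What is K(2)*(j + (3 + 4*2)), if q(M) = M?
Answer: 420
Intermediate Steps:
K(Q) = -5*Q²
K(2)*(j + (3 + 4*2)) = (-5*2²)*(-32 + (3 + 4*2)) = (-5*4)*(-32 + (3 + 8)) = -20*(-32 + 11) = -20*(-21) = 420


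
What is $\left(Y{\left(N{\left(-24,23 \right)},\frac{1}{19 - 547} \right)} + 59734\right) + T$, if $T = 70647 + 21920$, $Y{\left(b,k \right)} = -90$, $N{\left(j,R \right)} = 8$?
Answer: $152211$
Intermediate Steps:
$T = 92567$
$\left(Y{\left(N{\left(-24,23 \right)},\frac{1}{19 - 547} \right)} + 59734\right) + T = \left(-90 + 59734\right) + 92567 = 59644 + 92567 = 152211$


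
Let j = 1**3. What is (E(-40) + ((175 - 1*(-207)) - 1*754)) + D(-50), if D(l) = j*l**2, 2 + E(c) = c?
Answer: 2086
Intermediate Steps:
E(c) = -2 + c
j = 1
D(l) = l**2 (D(l) = 1*l**2 = l**2)
(E(-40) + ((175 - 1*(-207)) - 1*754)) + D(-50) = ((-2 - 40) + ((175 - 1*(-207)) - 1*754)) + (-50)**2 = (-42 + ((175 + 207) - 754)) + 2500 = (-42 + (382 - 754)) + 2500 = (-42 - 372) + 2500 = -414 + 2500 = 2086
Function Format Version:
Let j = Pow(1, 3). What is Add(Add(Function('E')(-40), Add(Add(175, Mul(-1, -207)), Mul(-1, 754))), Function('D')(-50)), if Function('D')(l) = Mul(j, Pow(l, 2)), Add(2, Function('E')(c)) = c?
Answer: 2086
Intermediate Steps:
Function('E')(c) = Add(-2, c)
j = 1
Function('D')(l) = Pow(l, 2) (Function('D')(l) = Mul(1, Pow(l, 2)) = Pow(l, 2))
Add(Add(Function('E')(-40), Add(Add(175, Mul(-1, -207)), Mul(-1, 754))), Function('D')(-50)) = Add(Add(Add(-2, -40), Add(Add(175, Mul(-1, -207)), Mul(-1, 754))), Pow(-50, 2)) = Add(Add(-42, Add(Add(175, 207), -754)), 2500) = Add(Add(-42, Add(382, -754)), 2500) = Add(Add(-42, -372), 2500) = Add(-414, 2500) = 2086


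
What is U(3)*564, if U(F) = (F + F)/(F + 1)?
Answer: 846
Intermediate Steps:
U(F) = 2*F/(1 + F) (U(F) = (2*F)/(1 + F) = 2*F/(1 + F))
U(3)*564 = (2*3/(1 + 3))*564 = (2*3/4)*564 = (2*3*(¼))*564 = (3/2)*564 = 846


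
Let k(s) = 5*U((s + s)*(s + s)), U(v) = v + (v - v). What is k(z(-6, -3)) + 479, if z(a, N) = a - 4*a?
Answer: 6959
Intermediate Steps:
z(a, N) = -3*a
U(v) = v (U(v) = v + 0 = v)
k(s) = 20*s² (k(s) = 5*((s + s)*(s + s)) = 5*((2*s)*(2*s)) = 5*(4*s²) = 20*s²)
k(z(-6, -3)) + 479 = 20*(-3*(-6))² + 479 = 20*18² + 479 = 20*324 + 479 = 6480 + 479 = 6959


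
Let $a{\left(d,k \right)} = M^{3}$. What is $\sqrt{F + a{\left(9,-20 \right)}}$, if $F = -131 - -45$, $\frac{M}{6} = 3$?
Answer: $13 \sqrt{34} \approx 75.802$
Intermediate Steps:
$M = 18$ ($M = 6 \cdot 3 = 18$)
$a{\left(d,k \right)} = 5832$ ($a{\left(d,k \right)} = 18^{3} = 5832$)
$F = -86$ ($F = -131 + 45 = -86$)
$\sqrt{F + a{\left(9,-20 \right)}} = \sqrt{-86 + 5832} = \sqrt{5746} = 13 \sqrt{34}$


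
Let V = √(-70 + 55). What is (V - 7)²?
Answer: (7 - I*√15)² ≈ 34.0 - 54.222*I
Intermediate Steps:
V = I*√15 (V = √(-15) = I*√15 ≈ 3.873*I)
(V - 7)² = (I*√15 - 7)² = (-7 + I*√15)²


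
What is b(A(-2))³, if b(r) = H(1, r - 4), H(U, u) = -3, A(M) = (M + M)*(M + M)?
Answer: -27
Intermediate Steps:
A(M) = 4*M² (A(M) = (2*M)*(2*M) = 4*M²)
b(r) = -3
b(A(-2))³ = (-3)³ = -27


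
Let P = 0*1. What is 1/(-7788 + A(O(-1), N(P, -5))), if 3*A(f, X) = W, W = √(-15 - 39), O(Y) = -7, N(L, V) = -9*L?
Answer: -1298/10108825 - I*√6/60652950 ≈ -0.0001284 - 4.0385e-8*I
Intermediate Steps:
P = 0
W = 3*I*√6 (W = √(-54) = 3*I*√6 ≈ 7.3485*I)
A(f, X) = I*√6 (A(f, X) = (3*I*√6)/3 = I*√6)
1/(-7788 + A(O(-1), N(P, -5))) = 1/(-7788 + I*√6)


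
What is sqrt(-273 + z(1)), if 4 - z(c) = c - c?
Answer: I*sqrt(269) ≈ 16.401*I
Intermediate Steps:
z(c) = 4 (z(c) = 4 - (c - c) = 4 - 1*0 = 4 + 0 = 4)
sqrt(-273 + z(1)) = sqrt(-273 + 4) = sqrt(-269) = I*sqrt(269)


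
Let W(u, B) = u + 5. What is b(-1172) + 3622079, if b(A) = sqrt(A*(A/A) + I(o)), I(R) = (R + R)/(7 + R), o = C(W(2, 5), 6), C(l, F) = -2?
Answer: 3622079 + 2*I*sqrt(7330)/5 ≈ 3.6221e+6 + 34.246*I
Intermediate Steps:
W(u, B) = 5 + u
o = -2
I(R) = 2*R/(7 + R) (I(R) = (2*R)/(7 + R) = 2*R/(7 + R))
b(A) = sqrt(-4/5 + A) (b(A) = sqrt(A*(A/A) + 2*(-2)/(7 - 2)) = sqrt(A*1 + 2*(-2)/5) = sqrt(A + 2*(-2)*(1/5)) = sqrt(A - 4/5) = sqrt(-4/5 + A))
b(-1172) + 3622079 = sqrt(-20 + 25*(-1172))/5 + 3622079 = sqrt(-20 - 29300)/5 + 3622079 = sqrt(-29320)/5 + 3622079 = (2*I*sqrt(7330))/5 + 3622079 = 2*I*sqrt(7330)/5 + 3622079 = 3622079 + 2*I*sqrt(7330)/5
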